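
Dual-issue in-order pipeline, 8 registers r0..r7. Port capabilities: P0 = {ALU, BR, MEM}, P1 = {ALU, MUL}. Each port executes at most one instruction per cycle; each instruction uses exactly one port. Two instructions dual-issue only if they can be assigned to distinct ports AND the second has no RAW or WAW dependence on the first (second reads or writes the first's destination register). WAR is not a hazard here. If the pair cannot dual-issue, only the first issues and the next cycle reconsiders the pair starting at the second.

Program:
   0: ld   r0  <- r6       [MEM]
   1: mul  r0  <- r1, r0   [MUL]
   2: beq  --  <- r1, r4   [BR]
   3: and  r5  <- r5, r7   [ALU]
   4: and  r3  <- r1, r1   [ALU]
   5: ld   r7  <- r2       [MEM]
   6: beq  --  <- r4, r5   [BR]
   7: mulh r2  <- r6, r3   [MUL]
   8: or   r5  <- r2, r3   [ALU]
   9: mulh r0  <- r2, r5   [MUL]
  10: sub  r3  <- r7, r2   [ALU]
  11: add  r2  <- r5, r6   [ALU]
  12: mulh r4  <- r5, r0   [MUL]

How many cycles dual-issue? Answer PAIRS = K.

PAIRS = 5

  cy0 -> i0 (ld.MEM) RAW+WAW r0
  cy1 -> i1+i2 (mul.MUL/beq.BR) dual
  cy2 -> i3+i4 (and.ALU/and.ALU) dual
  cy3 -> i5 (ld.MEM) no-port MEM/BR
  cy4 -> i6+i7 (beq.BR/mulh.MUL) dual
  cy5 -> i8 (or.ALU) RAW r5
  cy6 -> i9+i10 (mulh.MUL/sub.ALU) dual
  cy7 -> i11+i12 (add.ALU/mulh.MUL) dual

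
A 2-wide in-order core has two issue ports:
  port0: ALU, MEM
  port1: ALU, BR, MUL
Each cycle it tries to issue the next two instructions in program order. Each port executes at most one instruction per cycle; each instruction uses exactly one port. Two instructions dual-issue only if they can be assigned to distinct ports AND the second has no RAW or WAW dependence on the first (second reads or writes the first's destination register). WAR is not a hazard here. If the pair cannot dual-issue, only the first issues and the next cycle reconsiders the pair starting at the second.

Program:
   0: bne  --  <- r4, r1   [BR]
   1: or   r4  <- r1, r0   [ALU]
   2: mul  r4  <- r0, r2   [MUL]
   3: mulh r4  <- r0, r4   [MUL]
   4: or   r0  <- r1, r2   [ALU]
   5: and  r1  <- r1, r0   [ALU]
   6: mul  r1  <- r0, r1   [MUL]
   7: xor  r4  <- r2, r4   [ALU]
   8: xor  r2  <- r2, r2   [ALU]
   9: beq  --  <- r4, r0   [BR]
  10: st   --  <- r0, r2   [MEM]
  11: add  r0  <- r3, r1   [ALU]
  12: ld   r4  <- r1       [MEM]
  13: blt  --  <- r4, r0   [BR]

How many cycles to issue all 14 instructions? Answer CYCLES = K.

CYCLES = 9

  cy0 -> i0+i1 (bne or) pair
  cy1 -> i2 (mul) no-port MUL/MUL
  cy2 -> i3+i4 (mulh or) pair
  cy3 -> i5 (and) RAW+WAW r1
  cy4 -> i6+i7 (mul xor) pair
  cy5 -> i8+i9 (xor beq) pair
  cy6 -> i10+i11 (st add) pair
  cy7 -> i12 (ld) RAW r4
  cy8 -> i13 (blt) tail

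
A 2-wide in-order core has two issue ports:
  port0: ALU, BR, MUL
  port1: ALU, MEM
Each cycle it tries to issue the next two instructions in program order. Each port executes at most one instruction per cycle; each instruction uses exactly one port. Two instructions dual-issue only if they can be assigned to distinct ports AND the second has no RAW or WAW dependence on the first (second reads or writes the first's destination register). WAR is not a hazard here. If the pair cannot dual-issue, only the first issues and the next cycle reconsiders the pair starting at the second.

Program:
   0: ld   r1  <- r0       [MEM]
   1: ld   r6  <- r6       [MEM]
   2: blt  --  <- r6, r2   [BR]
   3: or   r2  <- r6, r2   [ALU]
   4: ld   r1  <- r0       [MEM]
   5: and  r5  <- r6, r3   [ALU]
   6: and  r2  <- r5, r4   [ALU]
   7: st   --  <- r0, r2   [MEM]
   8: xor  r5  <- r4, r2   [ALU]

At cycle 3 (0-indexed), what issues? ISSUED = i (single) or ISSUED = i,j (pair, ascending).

ISSUED = 4,5

t=0 i0:ld ; no-port MEM/MEM
t=1 i1:ld ; RAW r6
t=2 i2/i3:blt+or ; pair
t=3 i4/i5:ld+and ; pair
t=4 i6:and ; RAW r2
t=5 i7/i8:st+xor ; pair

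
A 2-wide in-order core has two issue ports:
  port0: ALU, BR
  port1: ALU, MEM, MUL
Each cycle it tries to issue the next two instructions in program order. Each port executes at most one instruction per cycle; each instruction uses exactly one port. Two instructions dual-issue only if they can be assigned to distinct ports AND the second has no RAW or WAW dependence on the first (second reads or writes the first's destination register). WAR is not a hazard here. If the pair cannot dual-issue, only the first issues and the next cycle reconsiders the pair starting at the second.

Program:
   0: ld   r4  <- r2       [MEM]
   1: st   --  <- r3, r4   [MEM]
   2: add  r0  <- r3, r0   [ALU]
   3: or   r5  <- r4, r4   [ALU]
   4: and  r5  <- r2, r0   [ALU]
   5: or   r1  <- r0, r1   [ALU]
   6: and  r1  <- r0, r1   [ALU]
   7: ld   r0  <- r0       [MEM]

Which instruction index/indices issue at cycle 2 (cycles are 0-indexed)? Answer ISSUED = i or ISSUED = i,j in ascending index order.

[0] i0  ld.MEM  -- no-port MEM/MEM
[1] i1,i2  st.MEM+add.ALU  -- pair
[2] i3  or.ALU  -- WAW r5
[3] i4,i5  and.ALU+or.ALU  -- pair
[4] i6,i7  and.ALU+ld.MEM  -- pair

ISSUED = 3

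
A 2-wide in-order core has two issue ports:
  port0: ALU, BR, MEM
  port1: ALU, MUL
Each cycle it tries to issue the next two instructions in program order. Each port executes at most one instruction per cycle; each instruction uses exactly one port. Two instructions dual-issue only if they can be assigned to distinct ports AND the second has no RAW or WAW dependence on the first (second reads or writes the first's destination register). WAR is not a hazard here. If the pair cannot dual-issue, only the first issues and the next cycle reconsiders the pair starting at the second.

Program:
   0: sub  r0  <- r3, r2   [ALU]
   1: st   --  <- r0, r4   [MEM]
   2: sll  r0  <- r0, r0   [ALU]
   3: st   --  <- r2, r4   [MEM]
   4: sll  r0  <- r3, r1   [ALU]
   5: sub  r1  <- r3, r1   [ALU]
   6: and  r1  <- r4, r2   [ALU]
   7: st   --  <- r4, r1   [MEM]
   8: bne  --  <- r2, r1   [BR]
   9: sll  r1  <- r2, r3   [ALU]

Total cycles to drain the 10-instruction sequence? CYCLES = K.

CYCLES = 7

0. sub.ALU @i0  | RAW r0
1. st.MEM sll.ALU @i1/i2  | dual
2. st.MEM sll.ALU @i3/i4  | dual
3. sub.ALU @i5  | WAW r1
4. and.ALU @i6  | RAW r1
5. st.MEM @i7  | no-port MEM/BR
6. bne.BR sll.ALU @i8/i9  | dual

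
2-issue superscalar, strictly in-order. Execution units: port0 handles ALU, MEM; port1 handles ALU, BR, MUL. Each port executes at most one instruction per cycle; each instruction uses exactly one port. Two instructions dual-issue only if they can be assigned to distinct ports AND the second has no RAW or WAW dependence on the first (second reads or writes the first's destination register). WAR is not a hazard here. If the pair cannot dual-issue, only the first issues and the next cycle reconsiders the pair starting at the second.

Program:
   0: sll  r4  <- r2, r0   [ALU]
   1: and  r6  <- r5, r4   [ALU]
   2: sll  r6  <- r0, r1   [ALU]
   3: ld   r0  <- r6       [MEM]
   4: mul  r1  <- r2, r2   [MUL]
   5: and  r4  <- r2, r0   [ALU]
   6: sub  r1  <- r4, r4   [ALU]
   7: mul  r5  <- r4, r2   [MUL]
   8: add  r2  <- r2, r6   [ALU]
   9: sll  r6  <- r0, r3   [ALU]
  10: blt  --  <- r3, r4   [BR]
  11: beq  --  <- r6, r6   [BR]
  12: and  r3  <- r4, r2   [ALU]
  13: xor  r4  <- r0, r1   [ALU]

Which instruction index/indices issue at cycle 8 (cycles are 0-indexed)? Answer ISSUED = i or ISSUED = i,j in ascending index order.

ISSUED = 11,12

[0] i0  sll  -- RAW r4
[1] i1  and  -- WAW r6
[2] i2  sll  -- RAW r6
[3] i3,i4  ld mul  -- pair
[4] i5  and  -- RAW r4
[5] i6,i7  sub mul  -- pair
[6] i8,i9  add sll  -- pair
[7] i10  blt  -- no-port BR/BR
[8] i11,i12  beq and  -- pair
[9] i13  xor  -- tail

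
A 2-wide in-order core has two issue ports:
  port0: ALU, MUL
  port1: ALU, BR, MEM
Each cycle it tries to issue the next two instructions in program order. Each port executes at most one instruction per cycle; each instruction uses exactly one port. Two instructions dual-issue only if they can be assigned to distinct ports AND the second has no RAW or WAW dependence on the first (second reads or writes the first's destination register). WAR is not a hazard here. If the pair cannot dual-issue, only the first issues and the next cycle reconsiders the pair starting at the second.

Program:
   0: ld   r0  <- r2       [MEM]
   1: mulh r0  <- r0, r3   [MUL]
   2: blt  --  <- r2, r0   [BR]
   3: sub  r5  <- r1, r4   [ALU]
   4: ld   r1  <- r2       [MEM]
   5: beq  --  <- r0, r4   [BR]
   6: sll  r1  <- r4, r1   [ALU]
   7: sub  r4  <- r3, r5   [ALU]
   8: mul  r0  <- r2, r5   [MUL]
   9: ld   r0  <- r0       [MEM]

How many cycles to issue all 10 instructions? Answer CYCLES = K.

c0: i0 ld  RAW+WAW r0
c1: i1 mulh  RAW r0
c2: i2,i3 blt sub  pair
c3: i4 ld  no-port MEM/BR
c4: i5,i6 beq sll  pair
c5: i7,i8 sub mul  pair
c6: i9 ld  tail

CYCLES = 7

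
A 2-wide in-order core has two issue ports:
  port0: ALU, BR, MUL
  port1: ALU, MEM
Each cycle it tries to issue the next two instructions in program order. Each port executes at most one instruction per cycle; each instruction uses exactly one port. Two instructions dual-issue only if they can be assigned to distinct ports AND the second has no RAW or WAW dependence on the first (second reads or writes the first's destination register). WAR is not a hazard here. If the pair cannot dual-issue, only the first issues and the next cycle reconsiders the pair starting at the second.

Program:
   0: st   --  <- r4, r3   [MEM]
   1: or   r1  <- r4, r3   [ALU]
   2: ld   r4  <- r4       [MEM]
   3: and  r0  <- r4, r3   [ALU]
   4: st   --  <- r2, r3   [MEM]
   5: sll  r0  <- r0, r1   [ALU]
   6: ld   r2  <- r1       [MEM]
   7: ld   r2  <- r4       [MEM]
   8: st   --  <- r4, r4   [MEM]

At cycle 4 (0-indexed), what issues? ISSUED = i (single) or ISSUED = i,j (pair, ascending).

0. st.MEM;or.ALU @i0&i1  | pair
1. ld.MEM @i2  | RAW r4
2. and.ALU;st.MEM @i3&i4  | pair
3. sll.ALU;ld.MEM @i5&i6  | pair
4. ld.MEM @i7  | no-port MEM/MEM
5. st.MEM @i8  | tail

ISSUED = 7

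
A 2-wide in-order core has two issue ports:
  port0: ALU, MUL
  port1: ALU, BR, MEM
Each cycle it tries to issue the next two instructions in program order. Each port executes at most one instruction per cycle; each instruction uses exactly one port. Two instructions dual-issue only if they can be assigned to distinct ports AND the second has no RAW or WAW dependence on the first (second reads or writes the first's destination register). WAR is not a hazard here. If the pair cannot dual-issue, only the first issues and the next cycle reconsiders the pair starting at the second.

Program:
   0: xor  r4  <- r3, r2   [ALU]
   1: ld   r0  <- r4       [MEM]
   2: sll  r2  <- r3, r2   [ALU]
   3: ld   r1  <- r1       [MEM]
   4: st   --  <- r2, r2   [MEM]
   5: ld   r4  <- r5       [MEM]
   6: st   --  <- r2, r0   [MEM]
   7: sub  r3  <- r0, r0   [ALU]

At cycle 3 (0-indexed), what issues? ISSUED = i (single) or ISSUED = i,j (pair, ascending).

ISSUED = 4

c0: i0 xor.ALU  RAW r4
c1: i1/i2 ld.MEM sll.ALU  pair
c2: i3 ld.MEM  no-port MEM/MEM
c3: i4 st.MEM  no-port MEM/MEM
c4: i5 ld.MEM  no-port MEM/MEM
c5: i6/i7 st.MEM sub.ALU  pair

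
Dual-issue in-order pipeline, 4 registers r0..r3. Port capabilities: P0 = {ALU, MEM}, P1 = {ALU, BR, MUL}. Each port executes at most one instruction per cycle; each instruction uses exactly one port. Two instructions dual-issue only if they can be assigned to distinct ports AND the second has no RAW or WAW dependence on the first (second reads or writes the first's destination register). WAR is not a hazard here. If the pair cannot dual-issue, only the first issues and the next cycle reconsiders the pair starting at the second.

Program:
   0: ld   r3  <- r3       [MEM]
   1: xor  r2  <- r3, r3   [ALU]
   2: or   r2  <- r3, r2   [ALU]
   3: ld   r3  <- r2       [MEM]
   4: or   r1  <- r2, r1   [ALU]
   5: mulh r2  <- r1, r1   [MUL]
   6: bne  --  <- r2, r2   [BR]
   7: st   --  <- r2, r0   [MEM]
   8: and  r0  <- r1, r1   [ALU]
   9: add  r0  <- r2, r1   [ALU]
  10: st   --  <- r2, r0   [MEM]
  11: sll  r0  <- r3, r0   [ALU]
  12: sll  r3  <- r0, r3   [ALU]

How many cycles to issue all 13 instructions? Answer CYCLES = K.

CYCLES = 10

0. ld.MEM @i0  | RAW r3
1. xor.ALU @i1  | RAW+WAW r2
2. or.ALU @i2  | RAW r2
3. ld.MEM+or.ALU @i3,i4  | pair
4. mulh.MUL @i5  | no-port MUL/BR
5. bne.BR+st.MEM @i6,i7  | pair
6. and.ALU @i8  | WAW r0
7. add.ALU @i9  | RAW r0
8. st.MEM+sll.ALU @i10,i11  | pair
9. sll.ALU @i12  | tail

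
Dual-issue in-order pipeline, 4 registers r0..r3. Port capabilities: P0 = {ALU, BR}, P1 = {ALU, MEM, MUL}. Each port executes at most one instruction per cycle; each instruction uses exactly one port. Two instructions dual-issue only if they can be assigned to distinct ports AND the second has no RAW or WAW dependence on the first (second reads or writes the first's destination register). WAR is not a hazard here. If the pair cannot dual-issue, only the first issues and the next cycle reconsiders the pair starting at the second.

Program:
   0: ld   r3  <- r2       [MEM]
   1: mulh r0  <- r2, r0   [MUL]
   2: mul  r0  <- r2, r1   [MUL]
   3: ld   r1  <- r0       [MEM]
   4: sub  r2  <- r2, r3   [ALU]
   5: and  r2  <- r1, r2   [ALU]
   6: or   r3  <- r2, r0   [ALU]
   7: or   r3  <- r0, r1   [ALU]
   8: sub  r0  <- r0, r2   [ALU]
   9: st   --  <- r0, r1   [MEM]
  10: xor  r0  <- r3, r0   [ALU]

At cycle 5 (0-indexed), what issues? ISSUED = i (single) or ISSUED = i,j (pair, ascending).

ISSUED = 6

#0 head=0: ld i0 no-port MEM/MUL
#1 head=1: mulh i1 no-port MUL/MUL
#2 head=2: mul i2 no-port MUL/MEM
#3 head=3: ld sub i3/i4 dual
#4 head=5: and i5 RAW r2
#5 head=6: or i6 WAW r3
#6 head=7: or sub i7/i8 dual
#7 head=9: st xor i9/i10 dual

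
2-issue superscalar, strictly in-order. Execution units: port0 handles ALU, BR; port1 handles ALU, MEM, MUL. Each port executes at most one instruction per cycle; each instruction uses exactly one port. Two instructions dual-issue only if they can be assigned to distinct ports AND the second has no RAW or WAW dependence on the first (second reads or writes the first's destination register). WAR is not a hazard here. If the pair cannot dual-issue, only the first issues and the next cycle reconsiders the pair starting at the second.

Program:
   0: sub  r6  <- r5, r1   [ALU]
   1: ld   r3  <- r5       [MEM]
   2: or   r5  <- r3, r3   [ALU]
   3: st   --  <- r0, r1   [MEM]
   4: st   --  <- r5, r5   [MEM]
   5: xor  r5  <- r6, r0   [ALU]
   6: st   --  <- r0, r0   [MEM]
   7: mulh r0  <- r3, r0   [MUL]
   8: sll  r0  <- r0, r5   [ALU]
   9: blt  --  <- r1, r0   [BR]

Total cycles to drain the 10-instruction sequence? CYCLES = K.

CYCLES = 7

#0 head=0: sub/ld i0+i1 dual
#1 head=2: or/st i2+i3 dual
#2 head=4: st/xor i4+i5 dual
#3 head=6: st i6 no-port MEM/MUL
#4 head=7: mulh i7 RAW+WAW r0
#5 head=8: sll i8 RAW r0
#6 head=9: blt i9 tail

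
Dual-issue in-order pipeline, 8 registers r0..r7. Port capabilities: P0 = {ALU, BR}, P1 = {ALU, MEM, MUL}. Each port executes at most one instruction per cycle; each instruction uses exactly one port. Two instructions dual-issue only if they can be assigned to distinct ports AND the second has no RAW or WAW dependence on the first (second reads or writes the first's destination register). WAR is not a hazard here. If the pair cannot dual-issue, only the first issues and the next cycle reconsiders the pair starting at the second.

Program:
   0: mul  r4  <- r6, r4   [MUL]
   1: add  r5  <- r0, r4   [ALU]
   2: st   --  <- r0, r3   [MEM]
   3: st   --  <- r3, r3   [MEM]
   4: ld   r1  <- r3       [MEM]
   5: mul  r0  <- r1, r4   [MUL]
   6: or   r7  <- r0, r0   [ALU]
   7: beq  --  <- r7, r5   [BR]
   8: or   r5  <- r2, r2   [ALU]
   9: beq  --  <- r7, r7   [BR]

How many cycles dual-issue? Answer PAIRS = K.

PAIRS = 2

#0 head=0: mul i0 RAW r4
#1 head=1: add+st i1&i2 2-wide
#2 head=3: st i3 no-port MEM/MEM
#3 head=4: ld i4 no-port MEM/MUL
#4 head=5: mul i5 RAW r0
#5 head=6: or i6 RAW r7
#6 head=7: beq+or i7&i8 2-wide
#7 head=9: beq i9 tail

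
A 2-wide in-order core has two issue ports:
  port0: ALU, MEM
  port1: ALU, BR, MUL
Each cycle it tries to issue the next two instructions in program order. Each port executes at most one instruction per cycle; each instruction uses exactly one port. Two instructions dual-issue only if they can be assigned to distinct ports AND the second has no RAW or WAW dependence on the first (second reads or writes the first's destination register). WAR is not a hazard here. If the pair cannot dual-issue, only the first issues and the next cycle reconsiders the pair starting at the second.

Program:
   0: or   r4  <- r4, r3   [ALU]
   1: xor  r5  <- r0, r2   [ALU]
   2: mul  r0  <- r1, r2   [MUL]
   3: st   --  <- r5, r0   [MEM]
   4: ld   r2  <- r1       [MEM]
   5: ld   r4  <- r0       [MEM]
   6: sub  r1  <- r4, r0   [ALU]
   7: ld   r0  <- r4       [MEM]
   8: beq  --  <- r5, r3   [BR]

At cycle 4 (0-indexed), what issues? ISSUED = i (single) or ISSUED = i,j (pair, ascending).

  cy0 -> i0,i1 (or.ALU;xor.ALU) pair
  cy1 -> i2 (mul.MUL) RAW r0
  cy2 -> i3 (st.MEM) no-port MEM/MEM
  cy3 -> i4 (ld.MEM) no-port MEM/MEM
  cy4 -> i5 (ld.MEM) RAW r4
  cy5 -> i6,i7 (sub.ALU;ld.MEM) pair
  cy6 -> i8 (beq.BR) tail

ISSUED = 5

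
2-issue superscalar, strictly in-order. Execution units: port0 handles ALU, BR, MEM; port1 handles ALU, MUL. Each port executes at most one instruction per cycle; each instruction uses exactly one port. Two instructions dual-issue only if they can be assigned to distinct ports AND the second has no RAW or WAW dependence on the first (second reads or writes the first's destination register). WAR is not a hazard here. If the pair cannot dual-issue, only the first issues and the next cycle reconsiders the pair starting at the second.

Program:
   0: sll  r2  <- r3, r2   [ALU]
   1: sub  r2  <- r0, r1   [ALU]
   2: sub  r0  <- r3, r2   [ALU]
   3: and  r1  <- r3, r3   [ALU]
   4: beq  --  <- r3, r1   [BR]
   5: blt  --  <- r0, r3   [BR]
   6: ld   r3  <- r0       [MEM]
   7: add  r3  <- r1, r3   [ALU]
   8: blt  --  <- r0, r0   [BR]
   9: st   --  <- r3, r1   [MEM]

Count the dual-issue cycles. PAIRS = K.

c0: i0 sll.ALU  WAW r2
c1: i1 sub.ALU  RAW r2
c2: i2,i3 sub.ALU/and.ALU  2-wide
c3: i4 beq.BR  no-port BR/BR
c4: i5 blt.BR  no-port BR/MEM
c5: i6 ld.MEM  RAW+WAW r3
c6: i7,i8 add.ALU/blt.BR  2-wide
c7: i9 st.MEM  tail

PAIRS = 2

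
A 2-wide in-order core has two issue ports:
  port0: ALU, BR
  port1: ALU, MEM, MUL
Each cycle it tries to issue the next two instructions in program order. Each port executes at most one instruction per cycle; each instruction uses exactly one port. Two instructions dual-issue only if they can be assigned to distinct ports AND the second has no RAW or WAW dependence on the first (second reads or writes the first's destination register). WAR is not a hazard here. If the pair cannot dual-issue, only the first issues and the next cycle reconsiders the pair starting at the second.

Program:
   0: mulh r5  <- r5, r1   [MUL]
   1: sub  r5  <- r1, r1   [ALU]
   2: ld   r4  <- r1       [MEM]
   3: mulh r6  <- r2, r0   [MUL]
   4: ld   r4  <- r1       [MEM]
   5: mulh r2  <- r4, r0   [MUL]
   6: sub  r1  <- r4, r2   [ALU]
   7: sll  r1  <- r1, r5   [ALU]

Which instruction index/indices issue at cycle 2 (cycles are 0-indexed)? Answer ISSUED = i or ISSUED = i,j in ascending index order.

c0: i0 mulh  WAW r5
c1: i1+i2 sub/ld  pair
c2: i3 mulh  no-port MUL/MEM
c3: i4 ld  no-port MEM/MUL
c4: i5 mulh  RAW r2
c5: i6 sub  RAW+WAW r1
c6: i7 sll  tail

ISSUED = 3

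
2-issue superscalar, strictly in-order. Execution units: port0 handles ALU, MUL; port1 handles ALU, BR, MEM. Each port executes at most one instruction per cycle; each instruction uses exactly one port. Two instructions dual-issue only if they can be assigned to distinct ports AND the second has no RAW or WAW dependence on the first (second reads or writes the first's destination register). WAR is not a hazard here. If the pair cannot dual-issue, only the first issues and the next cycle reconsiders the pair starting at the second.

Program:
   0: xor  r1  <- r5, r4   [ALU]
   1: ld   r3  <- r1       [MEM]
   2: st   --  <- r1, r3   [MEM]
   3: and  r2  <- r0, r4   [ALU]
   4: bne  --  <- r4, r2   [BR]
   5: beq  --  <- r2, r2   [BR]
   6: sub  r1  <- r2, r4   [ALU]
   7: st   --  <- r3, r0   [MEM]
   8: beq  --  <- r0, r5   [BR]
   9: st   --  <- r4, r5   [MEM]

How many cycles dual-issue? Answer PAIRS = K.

  cy0 -> i0 (xor) RAW r1
  cy1 -> i1 (ld) no-port MEM/MEM
  cy2 -> i2&i3 (st;and) pair
  cy3 -> i4 (bne) no-port BR/BR
  cy4 -> i5&i6 (beq;sub) pair
  cy5 -> i7 (st) no-port MEM/BR
  cy6 -> i8 (beq) no-port BR/MEM
  cy7 -> i9 (st) tail

PAIRS = 2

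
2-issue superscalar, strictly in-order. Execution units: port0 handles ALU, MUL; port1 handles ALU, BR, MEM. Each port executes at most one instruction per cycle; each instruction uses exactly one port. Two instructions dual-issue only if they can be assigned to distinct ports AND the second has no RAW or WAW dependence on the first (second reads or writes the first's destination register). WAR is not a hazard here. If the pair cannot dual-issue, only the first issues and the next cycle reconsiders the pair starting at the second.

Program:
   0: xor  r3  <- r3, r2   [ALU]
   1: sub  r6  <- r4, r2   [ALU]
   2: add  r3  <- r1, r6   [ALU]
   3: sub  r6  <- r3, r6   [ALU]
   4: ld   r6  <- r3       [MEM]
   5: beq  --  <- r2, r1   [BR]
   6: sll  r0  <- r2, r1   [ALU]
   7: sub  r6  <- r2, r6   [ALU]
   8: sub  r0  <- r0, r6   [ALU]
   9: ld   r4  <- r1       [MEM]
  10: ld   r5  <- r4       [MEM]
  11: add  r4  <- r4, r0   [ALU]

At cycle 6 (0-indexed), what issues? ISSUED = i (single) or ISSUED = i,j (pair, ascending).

ISSUED = 8,9

#0 head=0: xor.ALU+sub.ALU i0+i1 dual
#1 head=2: add.ALU i2 RAW r3
#2 head=3: sub.ALU i3 WAW r6
#3 head=4: ld.MEM i4 no-port MEM/BR
#4 head=5: beq.BR+sll.ALU i5+i6 dual
#5 head=7: sub.ALU i7 RAW r6
#6 head=8: sub.ALU+ld.MEM i8+i9 dual
#7 head=10: ld.MEM+add.ALU i10+i11 dual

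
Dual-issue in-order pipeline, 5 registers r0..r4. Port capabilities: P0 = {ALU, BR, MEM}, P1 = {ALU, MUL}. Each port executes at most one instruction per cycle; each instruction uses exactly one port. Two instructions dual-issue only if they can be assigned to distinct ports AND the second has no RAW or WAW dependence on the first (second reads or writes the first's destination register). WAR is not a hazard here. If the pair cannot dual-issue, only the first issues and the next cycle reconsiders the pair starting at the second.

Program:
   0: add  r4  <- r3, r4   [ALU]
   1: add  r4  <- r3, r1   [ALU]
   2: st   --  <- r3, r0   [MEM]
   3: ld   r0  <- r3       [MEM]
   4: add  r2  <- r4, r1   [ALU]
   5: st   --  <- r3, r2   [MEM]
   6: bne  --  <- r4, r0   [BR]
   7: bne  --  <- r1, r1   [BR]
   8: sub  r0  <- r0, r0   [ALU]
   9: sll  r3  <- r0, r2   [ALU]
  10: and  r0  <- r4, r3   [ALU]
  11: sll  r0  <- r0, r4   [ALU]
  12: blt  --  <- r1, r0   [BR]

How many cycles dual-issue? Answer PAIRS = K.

PAIRS = 3

t=0 i0:add.ALU ; WAW r4
t=1 i1,i2:add.ALU;st.MEM ; pair
t=2 i3,i4:ld.MEM;add.ALU ; pair
t=3 i5:st.MEM ; no-port MEM/BR
t=4 i6:bne.BR ; no-port BR/BR
t=5 i7,i8:bne.BR;sub.ALU ; pair
t=6 i9:sll.ALU ; RAW r3
t=7 i10:and.ALU ; RAW+WAW r0
t=8 i11:sll.ALU ; RAW r0
t=9 i12:blt.BR ; tail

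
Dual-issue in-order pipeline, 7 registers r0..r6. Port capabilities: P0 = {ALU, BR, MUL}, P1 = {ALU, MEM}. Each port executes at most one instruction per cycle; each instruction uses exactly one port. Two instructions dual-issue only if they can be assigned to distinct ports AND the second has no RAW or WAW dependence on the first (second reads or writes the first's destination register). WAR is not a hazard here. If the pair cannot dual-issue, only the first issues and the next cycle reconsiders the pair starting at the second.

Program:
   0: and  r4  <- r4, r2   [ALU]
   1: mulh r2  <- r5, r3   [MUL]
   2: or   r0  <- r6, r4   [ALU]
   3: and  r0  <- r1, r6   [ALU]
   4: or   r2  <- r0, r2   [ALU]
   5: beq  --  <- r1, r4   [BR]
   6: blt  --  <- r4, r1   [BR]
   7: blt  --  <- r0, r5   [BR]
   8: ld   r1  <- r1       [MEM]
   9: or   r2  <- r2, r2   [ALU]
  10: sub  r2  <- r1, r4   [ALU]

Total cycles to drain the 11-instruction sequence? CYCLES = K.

CYCLES = 8

c0: i0,i1 and.ALU/mulh.MUL  pair
c1: i2 or.ALU  WAW r0
c2: i3 and.ALU  RAW r0
c3: i4,i5 or.ALU/beq.BR  pair
c4: i6 blt.BR  no-port BR/BR
c5: i7,i8 blt.BR/ld.MEM  pair
c6: i9 or.ALU  WAW r2
c7: i10 sub.ALU  tail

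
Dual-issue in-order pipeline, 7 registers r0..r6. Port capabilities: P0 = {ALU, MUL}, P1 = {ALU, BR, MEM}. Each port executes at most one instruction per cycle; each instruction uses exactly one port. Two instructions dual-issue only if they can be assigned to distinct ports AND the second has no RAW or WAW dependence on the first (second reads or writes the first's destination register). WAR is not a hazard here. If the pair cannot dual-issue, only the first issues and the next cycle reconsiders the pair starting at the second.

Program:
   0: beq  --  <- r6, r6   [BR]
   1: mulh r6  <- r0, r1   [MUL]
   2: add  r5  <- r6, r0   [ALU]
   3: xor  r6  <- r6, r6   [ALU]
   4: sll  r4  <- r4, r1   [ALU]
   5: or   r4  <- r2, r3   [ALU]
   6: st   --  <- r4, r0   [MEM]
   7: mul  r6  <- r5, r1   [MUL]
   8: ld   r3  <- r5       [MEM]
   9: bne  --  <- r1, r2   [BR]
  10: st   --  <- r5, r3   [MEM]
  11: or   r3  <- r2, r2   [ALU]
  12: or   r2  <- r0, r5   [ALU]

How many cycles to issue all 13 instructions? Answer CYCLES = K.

CYCLES = 9

  cy0 -> i0&i1 (beq/mulh) 2-wide
  cy1 -> i2&i3 (add/xor) 2-wide
  cy2 -> i4 (sll) WAW r4
  cy3 -> i5 (or) RAW r4
  cy4 -> i6&i7 (st/mul) 2-wide
  cy5 -> i8 (ld) no-port MEM/BR
  cy6 -> i9 (bne) no-port BR/MEM
  cy7 -> i10&i11 (st/or) 2-wide
  cy8 -> i12 (or) tail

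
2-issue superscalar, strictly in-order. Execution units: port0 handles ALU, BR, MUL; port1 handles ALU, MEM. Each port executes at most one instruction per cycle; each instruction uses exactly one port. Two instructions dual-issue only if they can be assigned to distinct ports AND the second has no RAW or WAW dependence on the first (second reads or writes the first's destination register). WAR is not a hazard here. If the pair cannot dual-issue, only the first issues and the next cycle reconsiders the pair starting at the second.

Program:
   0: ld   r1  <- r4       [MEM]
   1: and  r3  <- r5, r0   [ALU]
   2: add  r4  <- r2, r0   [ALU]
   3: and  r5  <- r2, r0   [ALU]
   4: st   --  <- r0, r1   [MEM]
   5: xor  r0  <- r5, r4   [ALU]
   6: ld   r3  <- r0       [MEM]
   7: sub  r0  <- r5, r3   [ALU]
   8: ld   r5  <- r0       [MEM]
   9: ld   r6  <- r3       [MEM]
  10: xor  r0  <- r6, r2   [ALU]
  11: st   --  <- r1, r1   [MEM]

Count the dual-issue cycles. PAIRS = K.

PAIRS = 4

0. ld and @i0+i1  | 2-wide
1. add and @i2+i3  | 2-wide
2. st xor @i4+i5  | 2-wide
3. ld @i6  | RAW r3
4. sub @i7  | RAW r0
5. ld @i8  | no-port MEM/MEM
6. ld @i9  | RAW r6
7. xor st @i10+i11  | 2-wide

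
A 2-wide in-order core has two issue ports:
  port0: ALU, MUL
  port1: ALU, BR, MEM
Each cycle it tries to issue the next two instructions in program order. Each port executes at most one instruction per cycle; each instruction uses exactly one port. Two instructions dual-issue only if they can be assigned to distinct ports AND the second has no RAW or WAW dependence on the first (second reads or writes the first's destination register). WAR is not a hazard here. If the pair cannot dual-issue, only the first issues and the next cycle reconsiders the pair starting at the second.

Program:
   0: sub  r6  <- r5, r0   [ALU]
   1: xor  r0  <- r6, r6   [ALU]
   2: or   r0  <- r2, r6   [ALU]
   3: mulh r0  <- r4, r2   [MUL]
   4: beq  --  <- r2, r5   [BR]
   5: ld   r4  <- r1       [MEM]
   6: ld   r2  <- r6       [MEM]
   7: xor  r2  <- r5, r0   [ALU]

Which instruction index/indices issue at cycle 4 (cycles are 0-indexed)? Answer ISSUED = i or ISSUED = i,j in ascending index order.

t=0 i0:sub.ALU ; RAW r6
t=1 i1:xor.ALU ; WAW r0
t=2 i2:or.ALU ; WAW r0
t=3 i3/i4:mulh.MUL beq.BR ; dual
t=4 i5:ld.MEM ; no-port MEM/MEM
t=5 i6:ld.MEM ; WAW r2
t=6 i7:xor.ALU ; tail

ISSUED = 5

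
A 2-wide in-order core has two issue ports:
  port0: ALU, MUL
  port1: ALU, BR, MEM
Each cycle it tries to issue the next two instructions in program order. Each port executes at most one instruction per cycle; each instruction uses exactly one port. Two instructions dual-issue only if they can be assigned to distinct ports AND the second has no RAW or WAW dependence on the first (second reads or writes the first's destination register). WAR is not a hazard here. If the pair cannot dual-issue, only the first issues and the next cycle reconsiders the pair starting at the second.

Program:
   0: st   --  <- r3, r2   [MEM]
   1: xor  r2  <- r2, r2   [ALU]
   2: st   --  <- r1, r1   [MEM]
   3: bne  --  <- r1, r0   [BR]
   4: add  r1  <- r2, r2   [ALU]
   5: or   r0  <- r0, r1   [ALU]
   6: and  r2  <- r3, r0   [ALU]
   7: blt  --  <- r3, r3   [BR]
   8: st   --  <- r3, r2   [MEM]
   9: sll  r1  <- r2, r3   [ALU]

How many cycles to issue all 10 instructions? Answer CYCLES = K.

CYCLES = 6

0. st.MEM/xor.ALU @i0,i1  | 2-wide
1. st.MEM @i2  | no-port MEM/BR
2. bne.BR/add.ALU @i3,i4  | 2-wide
3. or.ALU @i5  | RAW r0
4. and.ALU/blt.BR @i6,i7  | 2-wide
5. st.MEM/sll.ALU @i8,i9  | 2-wide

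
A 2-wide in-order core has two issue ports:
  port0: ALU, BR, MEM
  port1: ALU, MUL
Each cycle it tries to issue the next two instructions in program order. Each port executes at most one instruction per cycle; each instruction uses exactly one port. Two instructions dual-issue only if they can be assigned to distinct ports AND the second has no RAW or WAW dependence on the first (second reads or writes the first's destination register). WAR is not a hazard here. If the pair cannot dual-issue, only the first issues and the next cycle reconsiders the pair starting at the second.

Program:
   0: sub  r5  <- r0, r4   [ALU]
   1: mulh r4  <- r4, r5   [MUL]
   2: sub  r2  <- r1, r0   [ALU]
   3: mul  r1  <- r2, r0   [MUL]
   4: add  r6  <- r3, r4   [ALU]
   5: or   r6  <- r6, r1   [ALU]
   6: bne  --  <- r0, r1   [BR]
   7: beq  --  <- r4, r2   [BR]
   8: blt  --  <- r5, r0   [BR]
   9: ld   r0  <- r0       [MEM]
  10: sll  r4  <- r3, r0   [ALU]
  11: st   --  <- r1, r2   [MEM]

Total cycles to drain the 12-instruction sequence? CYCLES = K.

0. sub @i0  | RAW r5
1. mulh+sub @i1,i2  | pair
2. mul+add @i3,i4  | pair
3. or+bne @i5,i6  | pair
4. beq @i7  | no-port BR/BR
5. blt @i8  | no-port BR/MEM
6. ld @i9  | RAW r0
7. sll+st @i10,i11  | pair

CYCLES = 8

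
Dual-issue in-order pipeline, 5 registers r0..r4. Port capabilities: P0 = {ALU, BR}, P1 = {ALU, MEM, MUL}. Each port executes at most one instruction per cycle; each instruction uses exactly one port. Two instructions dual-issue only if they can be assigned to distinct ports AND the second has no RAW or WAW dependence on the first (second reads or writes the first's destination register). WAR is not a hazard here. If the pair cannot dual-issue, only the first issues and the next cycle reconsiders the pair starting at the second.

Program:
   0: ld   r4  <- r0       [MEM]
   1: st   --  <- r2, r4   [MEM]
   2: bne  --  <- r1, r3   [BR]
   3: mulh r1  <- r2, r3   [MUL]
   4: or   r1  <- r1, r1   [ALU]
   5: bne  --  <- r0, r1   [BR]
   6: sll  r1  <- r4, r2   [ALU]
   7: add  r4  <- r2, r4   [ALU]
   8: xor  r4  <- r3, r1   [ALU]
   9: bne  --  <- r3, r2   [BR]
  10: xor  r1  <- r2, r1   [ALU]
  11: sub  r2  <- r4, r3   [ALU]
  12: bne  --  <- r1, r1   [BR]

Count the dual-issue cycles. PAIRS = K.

[0] i0  ld  -- no-port MEM/MEM
[1] i1+i2  st+bne  -- dual
[2] i3  mulh  -- RAW+WAW r1
[3] i4  or  -- RAW r1
[4] i5+i6  bne+sll  -- dual
[5] i7  add  -- WAW r4
[6] i8+i9  xor+bne  -- dual
[7] i10+i11  xor+sub  -- dual
[8] i12  bne  -- tail

PAIRS = 4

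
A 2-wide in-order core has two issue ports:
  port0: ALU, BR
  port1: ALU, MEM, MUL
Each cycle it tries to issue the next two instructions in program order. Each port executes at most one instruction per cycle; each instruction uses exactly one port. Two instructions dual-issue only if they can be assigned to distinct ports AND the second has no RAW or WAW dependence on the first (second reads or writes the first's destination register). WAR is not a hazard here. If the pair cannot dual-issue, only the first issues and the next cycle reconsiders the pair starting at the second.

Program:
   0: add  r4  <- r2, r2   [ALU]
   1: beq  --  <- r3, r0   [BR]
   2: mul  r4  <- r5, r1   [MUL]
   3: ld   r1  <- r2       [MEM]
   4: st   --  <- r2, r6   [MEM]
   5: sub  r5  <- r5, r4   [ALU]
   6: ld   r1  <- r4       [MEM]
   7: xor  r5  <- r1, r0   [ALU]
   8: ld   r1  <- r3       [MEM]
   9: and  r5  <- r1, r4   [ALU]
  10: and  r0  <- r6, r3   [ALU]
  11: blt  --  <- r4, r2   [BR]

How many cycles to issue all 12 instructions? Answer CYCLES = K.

[0] i0+i1  add.ALU+beq.BR  -- pair
[1] i2  mul.MUL  -- no-port MUL/MEM
[2] i3  ld.MEM  -- no-port MEM/MEM
[3] i4+i5  st.MEM+sub.ALU  -- pair
[4] i6  ld.MEM  -- RAW r1
[5] i7+i8  xor.ALU+ld.MEM  -- pair
[6] i9+i10  and.ALU+and.ALU  -- pair
[7] i11  blt.BR  -- tail

CYCLES = 8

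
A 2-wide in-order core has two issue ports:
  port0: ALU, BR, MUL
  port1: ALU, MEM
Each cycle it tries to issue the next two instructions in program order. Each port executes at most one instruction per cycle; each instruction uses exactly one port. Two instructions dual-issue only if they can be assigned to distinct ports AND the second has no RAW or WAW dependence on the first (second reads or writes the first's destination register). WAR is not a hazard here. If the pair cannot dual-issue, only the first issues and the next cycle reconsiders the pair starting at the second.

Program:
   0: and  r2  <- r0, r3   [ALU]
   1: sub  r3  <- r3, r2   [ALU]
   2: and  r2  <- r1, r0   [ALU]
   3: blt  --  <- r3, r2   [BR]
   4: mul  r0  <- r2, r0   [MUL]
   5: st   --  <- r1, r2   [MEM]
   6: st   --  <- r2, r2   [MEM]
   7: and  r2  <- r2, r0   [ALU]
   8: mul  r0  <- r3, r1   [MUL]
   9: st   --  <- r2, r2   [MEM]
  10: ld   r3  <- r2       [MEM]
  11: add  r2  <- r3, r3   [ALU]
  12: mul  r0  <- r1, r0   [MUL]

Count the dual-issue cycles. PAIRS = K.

PAIRS = 5

#0 head=0: and i0 RAW r2
#1 head=1: sub;and i1&i2 pair
#2 head=3: blt i3 no-port BR/MUL
#3 head=4: mul;st i4&i5 pair
#4 head=6: st;and i6&i7 pair
#5 head=8: mul;st i8&i9 pair
#6 head=10: ld i10 RAW r3
#7 head=11: add;mul i11&i12 pair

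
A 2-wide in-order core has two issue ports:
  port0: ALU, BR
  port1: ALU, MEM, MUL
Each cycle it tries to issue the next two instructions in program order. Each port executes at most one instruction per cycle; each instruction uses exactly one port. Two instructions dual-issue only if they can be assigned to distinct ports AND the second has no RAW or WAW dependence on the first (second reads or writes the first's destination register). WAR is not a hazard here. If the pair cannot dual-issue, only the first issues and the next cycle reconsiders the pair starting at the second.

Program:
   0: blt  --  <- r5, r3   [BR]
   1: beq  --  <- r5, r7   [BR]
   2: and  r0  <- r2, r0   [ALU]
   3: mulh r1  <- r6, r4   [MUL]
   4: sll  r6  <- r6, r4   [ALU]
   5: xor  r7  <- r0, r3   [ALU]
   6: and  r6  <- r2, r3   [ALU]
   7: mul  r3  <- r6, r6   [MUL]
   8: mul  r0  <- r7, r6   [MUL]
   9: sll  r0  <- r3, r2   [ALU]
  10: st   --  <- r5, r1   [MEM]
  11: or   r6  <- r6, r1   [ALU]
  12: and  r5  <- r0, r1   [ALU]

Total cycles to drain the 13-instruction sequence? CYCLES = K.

CYCLES = 8

0. blt.BR @i0  | no-port BR/BR
1. beq.BR+and.ALU @i1/i2  | dual
2. mulh.MUL+sll.ALU @i3/i4  | dual
3. xor.ALU+and.ALU @i5/i6  | dual
4. mul.MUL @i7  | no-port MUL/MUL
5. mul.MUL @i8  | WAW r0
6. sll.ALU+st.MEM @i9/i10  | dual
7. or.ALU+and.ALU @i11/i12  | dual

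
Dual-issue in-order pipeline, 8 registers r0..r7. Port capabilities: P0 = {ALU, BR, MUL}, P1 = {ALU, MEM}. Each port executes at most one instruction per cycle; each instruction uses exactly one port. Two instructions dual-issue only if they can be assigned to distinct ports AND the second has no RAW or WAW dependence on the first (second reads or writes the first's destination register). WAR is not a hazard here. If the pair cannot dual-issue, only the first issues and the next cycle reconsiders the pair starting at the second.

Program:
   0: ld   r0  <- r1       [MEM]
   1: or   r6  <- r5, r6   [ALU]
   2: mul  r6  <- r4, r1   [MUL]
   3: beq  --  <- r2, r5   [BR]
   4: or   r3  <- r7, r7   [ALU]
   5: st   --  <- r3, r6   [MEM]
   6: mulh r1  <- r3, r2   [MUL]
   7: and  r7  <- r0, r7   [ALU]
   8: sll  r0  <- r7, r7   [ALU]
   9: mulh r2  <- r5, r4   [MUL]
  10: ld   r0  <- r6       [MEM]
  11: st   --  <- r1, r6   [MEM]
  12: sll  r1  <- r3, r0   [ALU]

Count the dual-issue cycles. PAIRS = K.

  cy0 -> i0/i1 (ld.MEM or.ALU) 2-wide
  cy1 -> i2 (mul.MUL) no-port MUL/BR
  cy2 -> i3/i4 (beq.BR or.ALU) 2-wide
  cy3 -> i5/i6 (st.MEM mulh.MUL) 2-wide
  cy4 -> i7 (and.ALU) RAW r7
  cy5 -> i8/i9 (sll.ALU mulh.MUL) 2-wide
  cy6 -> i10 (ld.MEM) no-port MEM/MEM
  cy7 -> i11/i12 (st.MEM sll.ALU) 2-wide

PAIRS = 5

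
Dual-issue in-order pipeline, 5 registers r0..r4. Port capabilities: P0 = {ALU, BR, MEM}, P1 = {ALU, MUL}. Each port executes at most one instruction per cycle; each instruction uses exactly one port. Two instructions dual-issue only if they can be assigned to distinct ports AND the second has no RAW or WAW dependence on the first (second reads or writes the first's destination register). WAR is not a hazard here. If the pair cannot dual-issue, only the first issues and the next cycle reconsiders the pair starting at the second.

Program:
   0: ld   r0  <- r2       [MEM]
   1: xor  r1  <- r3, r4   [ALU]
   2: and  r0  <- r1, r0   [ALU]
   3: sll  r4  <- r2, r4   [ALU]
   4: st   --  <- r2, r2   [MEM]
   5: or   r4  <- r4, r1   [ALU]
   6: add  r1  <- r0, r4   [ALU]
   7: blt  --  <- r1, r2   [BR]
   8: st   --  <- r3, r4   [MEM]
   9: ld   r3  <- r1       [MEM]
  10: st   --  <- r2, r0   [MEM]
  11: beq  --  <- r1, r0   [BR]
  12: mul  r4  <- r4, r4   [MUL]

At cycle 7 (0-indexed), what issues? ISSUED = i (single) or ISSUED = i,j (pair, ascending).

ISSUED = 10

#0 head=0: ld.MEM/xor.ALU i0&i1 2-wide
#1 head=2: and.ALU/sll.ALU i2&i3 2-wide
#2 head=4: st.MEM/or.ALU i4&i5 2-wide
#3 head=6: add.ALU i6 RAW r1
#4 head=7: blt.BR i7 no-port BR/MEM
#5 head=8: st.MEM i8 no-port MEM/MEM
#6 head=9: ld.MEM i9 no-port MEM/MEM
#7 head=10: st.MEM i10 no-port MEM/BR
#8 head=11: beq.BR/mul.MUL i11&i12 2-wide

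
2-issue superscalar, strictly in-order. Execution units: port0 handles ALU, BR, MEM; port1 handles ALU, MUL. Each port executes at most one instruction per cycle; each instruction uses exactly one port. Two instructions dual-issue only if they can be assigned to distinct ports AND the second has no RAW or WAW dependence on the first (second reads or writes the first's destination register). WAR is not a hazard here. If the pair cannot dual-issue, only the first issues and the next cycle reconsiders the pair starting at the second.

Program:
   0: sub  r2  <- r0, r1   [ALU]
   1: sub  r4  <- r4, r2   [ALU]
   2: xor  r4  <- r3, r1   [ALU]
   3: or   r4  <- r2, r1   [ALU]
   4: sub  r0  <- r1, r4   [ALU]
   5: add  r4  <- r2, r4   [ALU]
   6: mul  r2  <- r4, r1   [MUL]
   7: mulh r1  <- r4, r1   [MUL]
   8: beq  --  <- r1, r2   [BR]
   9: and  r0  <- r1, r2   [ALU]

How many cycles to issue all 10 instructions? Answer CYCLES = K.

0. sub.ALU @i0  | RAW r2
1. sub.ALU @i1  | WAW r4
2. xor.ALU @i2  | WAW r4
3. or.ALU @i3  | RAW r4
4. sub.ALU;add.ALU @i4+i5  | pair
5. mul.MUL @i6  | no-port MUL/MUL
6. mulh.MUL @i7  | RAW r1
7. beq.BR;and.ALU @i8+i9  | pair

CYCLES = 8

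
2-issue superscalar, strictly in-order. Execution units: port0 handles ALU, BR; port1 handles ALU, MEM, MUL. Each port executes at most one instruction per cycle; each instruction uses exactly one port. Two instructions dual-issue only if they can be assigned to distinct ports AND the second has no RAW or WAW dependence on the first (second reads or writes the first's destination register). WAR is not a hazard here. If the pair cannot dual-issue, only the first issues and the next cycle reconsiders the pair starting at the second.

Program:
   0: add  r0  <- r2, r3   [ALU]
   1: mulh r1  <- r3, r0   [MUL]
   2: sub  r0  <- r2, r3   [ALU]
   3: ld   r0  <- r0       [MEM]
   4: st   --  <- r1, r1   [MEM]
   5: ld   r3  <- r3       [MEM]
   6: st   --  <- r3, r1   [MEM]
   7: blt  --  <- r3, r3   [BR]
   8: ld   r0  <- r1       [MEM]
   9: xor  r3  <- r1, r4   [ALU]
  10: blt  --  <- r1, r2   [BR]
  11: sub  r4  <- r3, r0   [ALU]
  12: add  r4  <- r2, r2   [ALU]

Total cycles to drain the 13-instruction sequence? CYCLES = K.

  cy0 -> i0 (add.ALU) RAW r0
  cy1 -> i1&i2 (mulh.MUL sub.ALU) pair
  cy2 -> i3 (ld.MEM) no-port MEM/MEM
  cy3 -> i4 (st.MEM) no-port MEM/MEM
  cy4 -> i5 (ld.MEM) no-port MEM/MEM
  cy5 -> i6&i7 (st.MEM blt.BR) pair
  cy6 -> i8&i9 (ld.MEM xor.ALU) pair
  cy7 -> i10&i11 (blt.BR sub.ALU) pair
  cy8 -> i12 (add.ALU) tail

CYCLES = 9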